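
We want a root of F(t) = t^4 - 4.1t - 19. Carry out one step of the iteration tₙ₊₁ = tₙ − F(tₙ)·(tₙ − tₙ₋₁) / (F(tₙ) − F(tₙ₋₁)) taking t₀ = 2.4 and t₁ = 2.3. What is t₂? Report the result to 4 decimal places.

F(2.4) = 4.337600, F(2.3) = -0.445900
t₂ = 2.300000 − (-0.445900)·(2.300000 − 2.400000) / (-0.445900 − 4.337600) = 2.300000 − (0.044590)/(-4.783500) = 2.309322

2.3093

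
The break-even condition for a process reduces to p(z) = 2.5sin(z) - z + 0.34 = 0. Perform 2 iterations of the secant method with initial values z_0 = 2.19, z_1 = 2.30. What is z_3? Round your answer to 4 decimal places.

2.2636

p(2.19) = 0.185852, p(2.30) = -0.095737
z_2 = 2.300000 − (-0.095737)·(2.300000 − 2.190000) / (-0.095737 − 0.185852) = 2.300000 − (-0.010531)/(-0.281589) = 2.262601
p(2.262601) = 0.002638
z_3 = 2.262601 − 0.002638·(2.262601 − 2.300000) / (0.002638 − (-0.095737)) = 2.262601 − (-0.000099)/(0.098375) = 2.263604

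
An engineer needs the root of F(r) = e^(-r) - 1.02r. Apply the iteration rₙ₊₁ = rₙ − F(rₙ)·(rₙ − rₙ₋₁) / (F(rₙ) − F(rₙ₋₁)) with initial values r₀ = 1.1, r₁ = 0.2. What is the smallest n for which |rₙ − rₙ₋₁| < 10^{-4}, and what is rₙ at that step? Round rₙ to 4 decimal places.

n = 5, rₙ = 0.5600

F(1.1) = -0.789129, F(0.2) = 0.614731
r₂ = 0.200000 − 0.614731·(-0.900000)/(1.403860) = 0.594098;  |Δ| = 0.394098
F(0.594098) = -0.053919
r₃ = 0.594098 − (-0.053919)·(0.394098)/(-0.668650) = 0.562318;  |Δ| = 0.031779
F(0.562318) = -0.003678
r₄ = 0.562318 − (-0.003678)·(-0.031779)/(0.050241) = 0.559992;  |Δ| = 0.002326
F(0.559992) = 0.000022
r₅ = 0.559992 − 0.000022·(-0.002326)/(0.003700) = 0.560006;  |Δ| = 0.000014
|r₅ − r₄| = 0.000014 < 10^{-4}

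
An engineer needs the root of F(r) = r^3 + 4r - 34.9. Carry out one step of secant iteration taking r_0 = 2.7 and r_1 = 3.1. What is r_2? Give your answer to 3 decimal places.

2.851

F(2.7) = -4.41700, F(3.1) = 7.29100
r_2 = 3.10000 − 7.29100·(3.10000 − 2.70000) / (7.29100 − (-4.41700)) = 3.10000 − (2.91640)/(11.70800) = 2.85091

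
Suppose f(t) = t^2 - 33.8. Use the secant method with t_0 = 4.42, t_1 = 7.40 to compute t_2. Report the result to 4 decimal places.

5.6267

f(4.42) = -14.263600, f(7.40) = 20.960000
t_2 = 7.400000 − 20.960000·(7.400000 − 4.420000) / (20.960000 − (-14.263600)) = 7.400000 − (62.460800)/(35.223600) = 5.626734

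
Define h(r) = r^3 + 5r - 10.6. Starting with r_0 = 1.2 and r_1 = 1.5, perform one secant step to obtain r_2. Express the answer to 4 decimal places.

h(1.2) = -2.872000, h(1.5) = 0.275000
r_2 = 1.500000 − 0.275000·(1.500000 − 1.200000) / (0.275000 − (-2.872000)) = 1.500000 − (0.082500)/(3.147000) = 1.473785

1.4738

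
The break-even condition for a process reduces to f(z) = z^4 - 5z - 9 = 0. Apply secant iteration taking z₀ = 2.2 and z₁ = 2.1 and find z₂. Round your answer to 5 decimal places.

f(2.2) = 3.4256000, f(2.1) = -0.0519000
z₂ = 2.1000000 − (-0.0519000)·(2.1000000 − 2.2000000) / (-0.0519000 − 3.4256000) = 2.1000000 − (0.0051900)/(-3.4775000) = 2.1014925

2.10149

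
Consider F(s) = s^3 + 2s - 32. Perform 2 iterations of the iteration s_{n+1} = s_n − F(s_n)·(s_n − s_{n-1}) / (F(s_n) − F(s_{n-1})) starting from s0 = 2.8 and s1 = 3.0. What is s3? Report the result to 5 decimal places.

2.96512

F(2.8) = -4.4480000, F(3.0) = 1.0000000
s2 = 3.0000000 − 1.0000000·(3.0000000 − 2.8000000) / (1.0000000 − (-4.4480000)) = 3.0000000 − (0.2000000)/(5.4480000) = 2.9632893
F(2.9632893) = -0.0525312
s3 = 2.9632893 − (-0.0525312)·(2.9632893 − 3.0000000) / (-0.0525312 − 1.0000000) = 2.9632893 − (0.0019285)/(-1.0525312) = 2.9651215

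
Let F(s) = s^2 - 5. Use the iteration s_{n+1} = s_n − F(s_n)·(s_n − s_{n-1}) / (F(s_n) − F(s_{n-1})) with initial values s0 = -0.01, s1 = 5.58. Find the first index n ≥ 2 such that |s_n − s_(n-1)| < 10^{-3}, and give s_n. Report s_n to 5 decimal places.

n = 8, s_n = 2.23607

F(-0.01) = -4.9999000, F(5.58) = 26.1364000
s2 = 5.5800000 − 26.1364000·(5.5900000)/(31.1363000) = 0.8876481;  |Δ| = 4.6923519
F(0.8876481) = -4.2120808
s3 = 0.8876481 − (-4.2120808)·(-4.6923519)/(-30.3484808) = 1.5389020;  |Δ| = 0.6512539
F(1.5389020) = -2.6317807
s4 = 1.5389020 − (-2.6317807)·(0.6512539)/(1.5803001) = 2.6234791;  |Δ| = 1.0845771
F(2.6234791) = 1.8826426
s5 = 2.6234791 − 1.8826426·(1.0845771)/(4.5144233) = 2.1711797;  |Δ| = 0.4522994
F(2.1711797) = -0.2859788
s6 = 2.1711797 − (-0.2859788)·(-0.4522994)/(-2.1686214) = 2.2308250;  |Δ| = 0.0596453
F(2.2308250) = -0.0234200
s7 = 2.2308250 − (-0.0234200)·(0.0596453)/(0.2625589) = 2.2361453;  |Δ| = 0.0053203
F(2.2361453) = 0.0003456
s8 = 2.2361453 − 0.0003456·(0.0053203)/(0.0237656) = 2.2360679;  |Δ| = 0.0000774
|s8 − s7| = 0.0000774 < 10^{-3}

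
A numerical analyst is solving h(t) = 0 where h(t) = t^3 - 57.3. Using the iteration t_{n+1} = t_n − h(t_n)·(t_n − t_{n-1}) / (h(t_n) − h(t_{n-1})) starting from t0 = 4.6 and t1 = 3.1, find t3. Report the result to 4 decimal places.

3.8886

h(4.6) = 40.036000, h(3.1) = -27.509000
t2 = 3.100000 − (-27.509000)·(3.100000 − 4.600000) / (-27.509000 − 40.036000) = 3.100000 − (41.263500)/(-67.545000) = 3.710904
h(3.710904) = -6.197858
t3 = 3.710904 − (-6.197858)·(3.710904 − 3.100000) / (-6.197858 − (-27.509000)) = 3.710904 − (-3.786295)/(21.311142) = 3.888571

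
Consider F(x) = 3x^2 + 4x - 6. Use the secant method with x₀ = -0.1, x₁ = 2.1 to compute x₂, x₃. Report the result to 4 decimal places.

F(-0.1) = -6.370000, F(2.1) = 15.630000
x₂ = 2.100000 − 15.630000·(2.100000 − (-0.100000)) / (15.630000 − (-6.370000)) = 2.100000 − (34.386000)/(22.000000) = 0.537000
F(0.537000) = -2.986893
x₃ = 0.537000 − (-2.986893)·(0.537000 − 2.100000) / (-2.986893 − 15.630000) = 0.537000 − (4.668514)/(-18.616893) = 0.787768

0.5370, 0.7878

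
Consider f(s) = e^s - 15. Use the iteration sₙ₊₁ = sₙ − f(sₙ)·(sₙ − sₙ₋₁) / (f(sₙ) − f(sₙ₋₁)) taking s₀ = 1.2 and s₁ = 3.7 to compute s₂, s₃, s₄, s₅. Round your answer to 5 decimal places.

1.98648, 2.38493, 2.84739, 2.68494

f(1.2) = -11.6798831, f(3.7) = 25.4473044
s₂ = 3.7000000 − 25.4473044·(3.7000000 − 1.2000000) / (25.4473044 − (-11.6798831)) = 3.7000000 − (63.6182609)/(37.1271874) = 1.9864778
f(1.9864778) = -7.7101879
s₃ = 1.9864778 − (-7.7101879)·(1.9864778 − 3.7000000) / (-7.7101879 − 25.4473044) = 1.9864778 − (13.2115783)/(-33.1574922) = 2.3849270
f(2.3849270) = -4.1417296
s₄ = 2.3849270 − (-4.1417296)·(2.3849270 − 1.9864778) / (-4.1417296 − (-7.7101879)) = 2.3849270 − (-1.6502691)/(3.5684582) = 2.8473870
f(2.8473870) = 2.2426680
s₅ = 2.8473870 − 2.2426680·(2.8473870 − 2.3849270) / (2.2426680 − (-4.1417296)) = 2.8473870 − (1.0371442)/(6.3843977) = 2.6849372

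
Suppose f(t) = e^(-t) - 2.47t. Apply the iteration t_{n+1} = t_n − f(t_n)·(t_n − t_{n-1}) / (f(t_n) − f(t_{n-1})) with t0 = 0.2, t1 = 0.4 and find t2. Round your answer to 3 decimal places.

0.301

f(0.2) = 0.32473, f(0.4) = -0.31768
t2 = 0.40000 − (-0.31768)·(0.40000 − 0.20000) / (-0.31768 − 0.32473) = 0.40000 − (-0.06354)/(-0.64241) = 0.30110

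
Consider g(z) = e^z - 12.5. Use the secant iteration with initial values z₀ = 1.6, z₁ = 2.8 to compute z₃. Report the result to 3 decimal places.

2.507

g(1.6) = -7.54697, g(2.8) = 3.94465
z₂ = 2.80000 − 3.94465·(2.80000 − 1.60000) / (3.94465 − (-7.54697)) = 2.80000 − (4.73358)/(11.49161) = 2.38808
g(2.38808) = -1.60739
z₃ = 2.38808 − (-1.60739)·(2.38808 − 2.80000) / (-1.60739 − 3.94465) = 2.38808 − (0.66211)/(-5.55204) = 2.50734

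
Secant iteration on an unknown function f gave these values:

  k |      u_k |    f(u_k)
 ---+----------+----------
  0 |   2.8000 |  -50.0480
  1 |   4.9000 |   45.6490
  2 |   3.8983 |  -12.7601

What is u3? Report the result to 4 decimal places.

4.1171

u3 = 3.8983 − (-12.7601)·(3.8983 − 4.9000) / (-12.7601 − 45.6490)
   = 3.8983 − (12.781792)/(-58.409100) = 4.117132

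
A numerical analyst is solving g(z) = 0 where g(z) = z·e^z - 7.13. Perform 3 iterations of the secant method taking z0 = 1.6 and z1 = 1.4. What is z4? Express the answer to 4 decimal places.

g(1.6) = 0.794852, g(1.4) = -1.452720
z2 = 1.400000 − (-1.452720)·(1.400000 − 1.600000) / (-1.452720 − 0.794852) = 1.400000 − (0.290544)/(-2.247572) = 1.529270
g(1.529270) = -0.072712
z3 = 1.529270 − (-0.072712)·(1.529270 − 1.400000) / (-0.072712 − (-1.452720)) = 1.529270 − (-0.009400)/(1.380008) = 1.536081
g(1.536081) = 0.007168
z4 = 1.536081 − 0.007168·(1.536081 − 1.529270) / (0.007168 − (-0.072712)) = 1.536081 − (0.000049)/(0.079880) = 1.535470

1.5355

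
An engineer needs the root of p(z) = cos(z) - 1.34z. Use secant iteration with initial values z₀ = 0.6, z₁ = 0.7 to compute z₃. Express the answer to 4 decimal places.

p(0.6) = 0.021336, p(0.7) = -0.173158
z₂ = 0.700000 − (-0.173158)·(0.700000 − 0.600000) / (-0.173158 − 0.021336) = 0.700000 − (-0.017316)/(-0.194493) = 0.610970
p(0.610970) = 0.000392
z₃ = 0.610970 − 0.000392·(0.610970 − 0.700000) / (0.000392 − (-0.173158)) = 0.610970 − (-0.000035)/(0.173550) = 0.611171

0.6112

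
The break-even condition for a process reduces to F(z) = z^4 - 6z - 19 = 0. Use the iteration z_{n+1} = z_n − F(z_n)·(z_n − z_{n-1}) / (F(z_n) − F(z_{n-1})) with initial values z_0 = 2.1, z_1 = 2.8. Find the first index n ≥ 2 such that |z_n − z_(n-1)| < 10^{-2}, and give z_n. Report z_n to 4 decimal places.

F(2.1) = -12.151900, F(2.8) = 25.665600
z_2 = 2.800000 − 25.665600·(0.700000)/(37.817500) = 2.324931;  |Δ| = 0.475069
F(2.324931) = -3.732271
z_3 = 2.324931 − (-3.732271)·(-0.475069)/(-29.397871) = 2.385244;  |Δ| = 0.060313
F(2.385244) = -0.942295
z_4 = 2.385244 − (-0.942295)·(0.060313)/(2.789976) = 2.405615;  |Δ| = 0.020370
F(2.405615) = 0.055484
z_5 = 2.405615 − 0.055484·(0.020370)/(0.997779) = 2.404482;  |Δ| = 0.001133
|z_5 − z_4| = 0.001133 < 10^{-2}

n = 5, z_n = 2.4045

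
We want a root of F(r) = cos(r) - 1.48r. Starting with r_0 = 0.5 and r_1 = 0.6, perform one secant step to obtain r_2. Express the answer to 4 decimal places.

0.5687

F(0.5) = 0.137583, F(0.6) = -0.062664
r_2 = 0.600000 − (-0.062664)·(0.600000 − 0.500000) / (-0.062664 − 0.137583) = 0.600000 − (-0.006266)/(-0.200247) = 0.568706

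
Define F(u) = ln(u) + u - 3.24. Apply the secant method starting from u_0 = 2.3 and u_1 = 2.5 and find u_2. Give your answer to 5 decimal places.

F(2.3) = -0.1070909, F(2.5) = 0.1762907
u_2 = 2.5000000 − 0.1762907·(2.5000000 − 2.3000000) / (0.1762907 − (-0.1070909)) = 2.5000000 − (0.0352581)/(0.2833816) = 2.3755807

2.37558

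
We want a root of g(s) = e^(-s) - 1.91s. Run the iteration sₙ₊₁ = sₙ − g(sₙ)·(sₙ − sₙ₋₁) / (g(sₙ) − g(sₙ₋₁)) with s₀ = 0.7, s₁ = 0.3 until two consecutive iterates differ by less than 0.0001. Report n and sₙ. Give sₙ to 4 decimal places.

g(0.7) = -0.840415, g(0.3) = 0.167818
s₂ = 0.300000 − 0.167818·(-0.400000)/(1.008233) = 0.366579;  |Δ| = 0.066579
g(0.366579) = -0.007065
s₃ = 0.366579 − (-0.007065)·(0.066579)/(-0.174883) = 0.363889;  |Δ| = 0.002690
g(0.363889) = -0.000061
s₄ = 0.363889 − (-0.000061)·(-0.002690)/(0.007004) = 0.363866;  |Δ| = 0.000023
|s₄ − s₃| = 0.000023 < 0.0001

n = 4, sₙ = 0.3639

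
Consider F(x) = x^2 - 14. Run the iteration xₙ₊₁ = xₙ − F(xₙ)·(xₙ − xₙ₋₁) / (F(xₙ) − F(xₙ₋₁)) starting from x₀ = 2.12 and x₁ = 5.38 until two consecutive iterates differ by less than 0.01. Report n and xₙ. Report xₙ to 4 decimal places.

n = 5, xₙ = 3.7416

F(2.12) = -9.505600, F(5.38) = 14.944400
x₂ = 5.380000 − 14.944400·(3.260000)/(24.450000) = 3.387413;  |Δ| = 1.992587
F(3.387413) = -2.525431
x₃ = 3.387413 − (-2.525431)·(-1.992587)/(-17.469831) = 3.675461;  |Δ| = 0.288047
F(3.675461) = -0.490988
x₄ = 3.675461 − (-0.490988)·(0.288047)/(2.034443) = 3.744978;  |Δ| = 0.069517
F(3.744978) = 0.024857
x₅ = 3.744978 − 0.024857·(0.069517)/(0.515845) = 3.741628;  |Δ| = 0.003350
|x₅ − x₄| = 0.003350 < 0.01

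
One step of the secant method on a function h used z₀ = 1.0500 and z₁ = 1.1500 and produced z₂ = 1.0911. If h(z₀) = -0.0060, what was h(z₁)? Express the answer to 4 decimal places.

The secant line through (1.0500, -0.0060) and (1.1500, h(z₁)) crosses zero at z₂ = 1.0911.
So (1.0500, -0.0060), (1.1500, h(z₁)), (1.0911, 0) are collinear:
h(z₁) = -0.0060 · (1.1500 − 1.0911) / (1.0500 − 1.0911) = -0.0060 · (0.058900)/(-0.041100) = 0.008599

0.0086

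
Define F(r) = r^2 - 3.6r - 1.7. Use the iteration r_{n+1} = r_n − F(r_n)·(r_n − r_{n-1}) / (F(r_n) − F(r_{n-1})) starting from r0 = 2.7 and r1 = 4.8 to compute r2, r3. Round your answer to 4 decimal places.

F(2.7) = -4.130000, F(4.8) = 4.060000
r2 = 4.800000 − 4.060000·(4.800000 − 2.700000) / (4.060000 − (-4.130000)) = 4.800000 − (8.526000)/(8.190000) = 3.758974
F(3.758974) = -1.102419
r3 = 3.758974 − (-1.102419)·(3.758974 − 4.800000) / (-1.102419 − 4.060000) = 3.758974 − (1.147647)/(-5.162419) = 3.981282

3.7590, 3.9813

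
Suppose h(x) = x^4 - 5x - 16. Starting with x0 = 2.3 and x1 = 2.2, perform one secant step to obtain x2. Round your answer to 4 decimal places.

2.2881

h(2.3) = 0.484100, h(2.2) = -3.574400
x2 = 2.200000 − (-3.574400)·(2.200000 − 2.300000) / (-3.574400 − 0.484100) = 2.200000 − (0.357440)/(-4.058500) = 2.288072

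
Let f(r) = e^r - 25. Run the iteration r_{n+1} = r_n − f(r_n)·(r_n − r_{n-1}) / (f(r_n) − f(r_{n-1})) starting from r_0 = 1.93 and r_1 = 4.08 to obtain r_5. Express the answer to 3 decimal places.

3.212

f(1.93) = -18.11049, f(4.08) = 34.14547
r_2 = 4.08000 − 34.14547·(4.08000 − 1.93000) / (34.14547 − (-18.11049)) = 4.08000 − (73.41276)/(52.25596) = 2.67513
f(2.67513) = -10.48574
r_3 = 2.67513 − (-10.48574)·(2.67513 − 4.08000) / (-10.48574 − 34.14547) = 2.67513 − (14.73109)/(-44.63121) = 3.00519
f(3.00519) = -4.80987
r_4 = 3.00519 − (-4.80987)·(3.00519 − 2.67513) / (-4.80987 − (-10.48574)) = 3.00519 − (-1.58756)/(5.67587) = 3.28490
f(3.28490) = 1.70622
r_5 = 3.28490 − 1.70622·(3.28490 − 3.00519) / (1.70622 − (-4.80987)) = 3.28490 − (0.47724)/(6.51609) = 3.21166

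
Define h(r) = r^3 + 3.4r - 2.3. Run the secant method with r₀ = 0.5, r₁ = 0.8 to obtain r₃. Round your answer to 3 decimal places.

h(0.5) = -0.47500, h(0.8) = 0.93200
r₂ = 0.80000 − 0.93200·(0.80000 − 0.50000) / (0.93200 − (-0.47500)) = 0.80000 − (0.27960)/(1.40700) = 0.60128
h(0.60128) = -0.03827
r₃ = 0.60128 − (-0.03827)·(0.60128 − 0.80000) / (-0.03827 − 0.93200) = 0.60128 − (0.00760)/(-0.97027) = 0.60912

0.609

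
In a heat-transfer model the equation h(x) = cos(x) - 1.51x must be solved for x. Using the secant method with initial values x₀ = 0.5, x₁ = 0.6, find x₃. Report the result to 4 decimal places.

0.5608

h(0.5) = 0.122583, h(0.6) = -0.080664
x₂ = 0.600000 − (-0.080664)·(0.600000 − 0.500000) / (-0.080664 − 0.122583) = 0.600000 − (-0.008066)/(-0.203247) = 0.560312
h(0.560312) = 0.001018
x₃ = 0.560312 − 0.001018·(0.560312 − 0.600000) / (0.001018 − (-0.080664)) = 0.560312 − (-0.000040)/(0.081682) = 0.560807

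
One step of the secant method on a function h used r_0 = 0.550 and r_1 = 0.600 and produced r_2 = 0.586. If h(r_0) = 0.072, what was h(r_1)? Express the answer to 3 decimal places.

-0.028

The secant line through (0.550, 0.072) and (0.600, h(r_1)) crosses zero at r_2 = 0.586.
So (0.550, 0.072), (0.600, h(r_1)), (0.586, 0) are collinear:
h(r_1) = 0.072 · (0.600 − 0.586) / (0.550 − 0.586) = 0.072 · (0.01400)/(-0.03600) = -0.02800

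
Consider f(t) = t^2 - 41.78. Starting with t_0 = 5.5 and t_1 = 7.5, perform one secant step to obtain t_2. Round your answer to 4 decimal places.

6.3869

f(5.5) = -11.530000, f(7.5) = 14.470000
t_2 = 7.500000 − 14.470000·(7.500000 − 5.500000) / (14.470000 − (-11.530000)) = 7.500000 − (28.940000)/(26.000000) = 6.386923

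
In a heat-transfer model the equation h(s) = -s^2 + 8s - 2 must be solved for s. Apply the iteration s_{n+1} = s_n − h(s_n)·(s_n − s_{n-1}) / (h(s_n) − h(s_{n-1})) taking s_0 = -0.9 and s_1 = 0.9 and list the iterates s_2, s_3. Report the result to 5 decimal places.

h(-0.9) = -10.0100000, h(0.9) = 4.3900000
s_2 = 0.9000000 − 4.3900000·(0.9000000 − (-0.9000000)) / (4.3900000 − (-10.0100000)) = 0.9000000 − (7.9020000)/(14.4000000) = 0.3512500
h(0.3512500) = 0.6866234
s_3 = 0.3512500 − 0.6866234·(0.3512500 − 0.9000000) / (0.6866234 − 4.3900000) = 0.3512500 − (-0.3767846)/(-3.7033766) = 0.2495092

0.35125, 0.24951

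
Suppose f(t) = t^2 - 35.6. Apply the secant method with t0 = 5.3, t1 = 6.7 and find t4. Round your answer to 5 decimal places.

5.96658

f(5.3) = -7.5100000, f(6.7) = 9.2900000
t2 = 6.7000000 − 9.2900000·(6.7000000 − 5.3000000) / (9.2900000 − (-7.5100000)) = 6.7000000 − (13.0060000)/(16.8000000) = 5.9258333
f(5.9258333) = -0.4844993
t3 = 5.9258333 − (-0.4844993)·(5.9258333 − 6.7000000) / (-0.4844993 − 9.2900000) = 5.9258333 − (0.3750832)/(-9.7744993) = 5.9642070
f(5.9642070) = -0.0282351
t4 = 5.9642070 − (-0.0282351)·(5.9642070 − 5.9258333) / (-0.0282351 − (-0.4844993)) = 5.9642070 − (-0.0010835)/(0.4562642) = 5.9665817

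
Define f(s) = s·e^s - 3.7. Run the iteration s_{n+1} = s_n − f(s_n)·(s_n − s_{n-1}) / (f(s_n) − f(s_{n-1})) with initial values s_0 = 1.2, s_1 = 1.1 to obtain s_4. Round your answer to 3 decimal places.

f(1.2) = 0.28414, f(1.1) = -0.39542
s_2 = 1.10000 − (-0.39542)·(1.10000 − 1.20000) / (-0.39542 − 0.28414) = 1.10000 − (0.03954)/(-0.67956) = 1.15819
f(1.15819) = -0.01215
s_3 = 1.15819 − (-0.01215)·(1.15819 − 1.10000) / (-0.01215 − (-0.39542)) = 1.15819 − (-0.00071)/(0.38327) = 1.16003
f(1.16003) = 0.00054
s_4 = 1.16003 − 0.00054·(1.16003 − 1.15819) / (0.00054 − (-0.01215)) = 1.16003 − (0.00000)/(0.01269) = 1.15995

1.160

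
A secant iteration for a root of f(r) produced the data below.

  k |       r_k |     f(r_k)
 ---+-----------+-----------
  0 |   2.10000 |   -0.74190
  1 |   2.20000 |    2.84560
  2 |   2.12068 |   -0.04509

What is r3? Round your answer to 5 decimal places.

2.12192

r3 = 2.12068 − (-0.04509)·(2.12068 − 2.20000) / (-0.04509 − 2.84560)
   = 2.12068 − (0.0035765)/(-2.8906900) = 2.1219173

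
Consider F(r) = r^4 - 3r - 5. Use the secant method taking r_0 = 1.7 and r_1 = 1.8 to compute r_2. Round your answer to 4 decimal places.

F(1.7) = -1.747900, F(1.8) = 0.097600
r_2 = 1.800000 − 0.097600·(1.800000 − 1.700000) / (0.097600 − (-1.747900)) = 1.800000 − (0.009760)/(1.845500) = 1.794711

1.7947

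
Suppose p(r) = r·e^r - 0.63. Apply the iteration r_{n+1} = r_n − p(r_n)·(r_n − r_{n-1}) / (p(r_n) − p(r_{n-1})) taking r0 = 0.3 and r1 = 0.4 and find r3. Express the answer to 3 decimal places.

p(0.3) = -0.22504, p(0.4) = -0.03327
r2 = 0.40000 − (-0.03327)·(0.40000 − 0.30000) / (-0.03327 − (-0.22504)) = 0.40000 − (-0.00333)/(0.19177) = 0.41735
p(0.41735) = 0.00351
r3 = 0.41735 − 0.00351·(0.41735 − 0.40000) / (0.00351 − (-0.03327)) = 0.41735 − (0.00006)/(0.03678) = 0.41569

0.416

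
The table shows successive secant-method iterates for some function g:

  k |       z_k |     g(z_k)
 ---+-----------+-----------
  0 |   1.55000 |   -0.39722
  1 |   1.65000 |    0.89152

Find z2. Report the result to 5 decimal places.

z2 = 1.65000 − 0.89152·(1.65000 − 1.55000) / (0.89152 − (-0.39722))
   = 1.65000 − (0.0891520)/(1.2887400) = 1.5808224

1.58082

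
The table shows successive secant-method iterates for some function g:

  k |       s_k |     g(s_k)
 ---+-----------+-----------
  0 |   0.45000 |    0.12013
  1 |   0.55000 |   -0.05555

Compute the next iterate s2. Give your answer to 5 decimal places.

0.51838

s2 = 0.55000 − (-0.05555)·(0.55000 − 0.45000) / (-0.05555 − 0.12013)
   = 0.55000 − (-0.0055550)/(-0.1756800) = 0.5183800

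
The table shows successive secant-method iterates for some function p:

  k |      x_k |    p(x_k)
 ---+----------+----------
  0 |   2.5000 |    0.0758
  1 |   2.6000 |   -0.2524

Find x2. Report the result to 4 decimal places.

2.5231

x2 = 2.6000 − (-0.2524)·(2.6000 − 2.5000) / (-0.2524 − 0.0758)
   = 2.6000 − (-0.025240)/(-0.328200) = 2.523096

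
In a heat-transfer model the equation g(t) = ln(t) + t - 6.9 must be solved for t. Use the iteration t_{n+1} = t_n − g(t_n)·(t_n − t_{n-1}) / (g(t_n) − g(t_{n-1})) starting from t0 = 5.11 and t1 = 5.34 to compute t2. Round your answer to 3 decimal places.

5.243

g(5.11) = -0.15880, g(5.34) = 0.11523
t2 = 5.34000 − 0.11523·(5.34000 − 5.11000) / (0.11523 − (-0.15880)) = 5.34000 − (0.02650)/(0.27403) = 5.24329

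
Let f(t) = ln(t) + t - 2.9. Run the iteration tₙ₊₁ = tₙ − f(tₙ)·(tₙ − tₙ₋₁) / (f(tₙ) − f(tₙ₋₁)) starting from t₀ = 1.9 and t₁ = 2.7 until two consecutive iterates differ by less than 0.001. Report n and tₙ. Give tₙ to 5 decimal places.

n = 4, tₙ = 2.13945

f(1.9) = -0.3581461, f(2.7) = 0.7932518
t₂ = 2.7000000 − 0.7932518·(0.8000000)/(1.1513979) = 2.1488426;  |Δ| = 0.5511574
f(2.1488426) = 0.0137720
t₃ = 2.1488426 − 0.0137720·(-0.5511574)/(-0.7794797) = 2.1391047;  |Δ| = 0.0097380
f(2.1391047) = -0.0005080
t₄ = 2.1391047 − (-0.0005080)·(-0.0097380)/(-0.0142800) = 2.1394511;  |Δ| = 0.0003464
|t₄ − t₃| = 0.0003464 < 0.001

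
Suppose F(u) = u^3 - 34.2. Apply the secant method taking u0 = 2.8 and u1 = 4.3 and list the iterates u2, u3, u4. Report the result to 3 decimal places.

F(2.8) = -12.24800, F(4.3) = 45.30700
u2 = 4.30000 − 45.30700·(4.30000 − 2.80000) / (45.30700 − (-12.24800)) = 4.30000 − (67.96050)/(57.55500) = 3.11921
F(3.11921) = -3.85180
u3 = 3.11921 − (-3.85180)·(3.11921 − 4.30000) / (-3.85180 − 45.30700) = 3.11921 − (4.54818)/(-49.15880) = 3.21173
F(3.21173) = -1.07040
u4 = 3.21173 − (-1.07040)·(3.21173 − 3.11921) / (-1.07040 − (-3.85180)) = 3.21173 − (-0.09903)/(2.78141) = 3.24733

3.119, 3.212, 3.247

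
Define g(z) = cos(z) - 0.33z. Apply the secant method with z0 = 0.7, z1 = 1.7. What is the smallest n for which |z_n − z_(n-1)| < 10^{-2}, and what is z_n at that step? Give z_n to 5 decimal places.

g(0.7) = 0.5338422, g(1.7) = -0.6898445
z2 = 1.7000000 − (-0.6898445)·(1.0000000)/(-1.2236867) = 1.1362573;  |Δ| = 0.5637427
g(1.1362573) = 0.0460275
z3 = 1.1362573 − 0.0460275·(-0.5637427)/(0.7358720) = 1.1715183;  |Δ| = 0.0352611
g(1.1715183) = 0.0021522
z4 = 1.1715183 − 0.0021522·(0.0352611)/(-0.0438753) = 1.1732480;  |Δ| = 0.0017296
|z4 − z3| = 0.0017296 < 10^{-2}

n = 4, z_n = 1.17325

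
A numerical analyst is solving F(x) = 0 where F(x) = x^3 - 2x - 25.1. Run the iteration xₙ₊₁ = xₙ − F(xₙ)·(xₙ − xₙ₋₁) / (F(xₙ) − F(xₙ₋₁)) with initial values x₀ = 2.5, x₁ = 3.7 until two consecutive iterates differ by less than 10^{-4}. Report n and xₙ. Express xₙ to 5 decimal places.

F(2.5) = -14.4750000, F(3.7) = 18.1530000
x₂ = 3.7000000 − 18.1530000·(1.2000000)/(32.6280000) = 3.0323648;  |Δ| = 0.6676352
F(3.0323648) = -3.2814178
x₃ = 3.0323648 − (-3.2814178)·(-0.6676352)/(-21.4344178) = 3.1345738;  |Δ| = 0.1022090
F(3.1345738) = -0.5702265
x₄ = 3.1345738 − (-0.5702265)·(0.1022090)/(2.7111913) = 3.1560707;  |Δ| = 0.0214969
F(3.1560707) = 0.0247926
x₅ = 3.1560707 − 0.0247926·(0.0214969)/(0.5950191) = 3.1551750;  |Δ| = 0.0008957
F(3.1551750) = -0.0001743
x₆ = 3.1551750 − (-0.0001743)·(-0.0008957)/(-0.0249669) = 3.1551813;  |Δ| = 0.0000063
|x₆ − x₅| = 0.0000063 < 10^{-4}

n = 6, xₙ = 3.15518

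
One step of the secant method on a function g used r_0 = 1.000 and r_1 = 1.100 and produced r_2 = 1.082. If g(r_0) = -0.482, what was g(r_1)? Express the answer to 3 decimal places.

The secant line through (1.000, -0.482) and (1.100, g(r_1)) crosses zero at r_2 = 1.082.
So (1.000, -0.482), (1.100, g(r_1)), (1.082, 0) are collinear:
g(r_1) = -0.482 · (1.100 − 1.082) / (1.000 − 1.082) = -0.482 · (0.01800)/(-0.08200) = 0.10580

0.106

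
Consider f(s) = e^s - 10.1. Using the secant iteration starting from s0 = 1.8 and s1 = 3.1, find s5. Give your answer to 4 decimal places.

f(1.8) = -4.050353, f(3.1) = 12.097951
s2 = 3.100000 − 12.097951·(3.100000 − 1.800000) / (12.097951 − (-4.050353)) = 3.100000 − (15.727337)/(16.148304) = 2.126069
f(2.126069) = -1.718149
s3 = 2.126069 − (-1.718149)·(2.126069 − 3.100000) / (-1.718149 − 12.097951) = 2.126069 − (1.673359)/(-13.816100) = 2.247185
f(2.247185) = -0.638931
s4 = 2.247185 − (-0.638931)·(2.247185 − 2.126069) / (-0.638931 − (-1.718149)) = 2.247185 − (-0.077385)/(1.079218) = 2.318890
f(2.318890) = 0.064388
s5 = 2.318890 − 0.064388·(2.318890 − 2.247185) / (0.064388 − (-0.638931)) = 2.318890 − (0.004617)/(0.703319) = 2.312326

2.3123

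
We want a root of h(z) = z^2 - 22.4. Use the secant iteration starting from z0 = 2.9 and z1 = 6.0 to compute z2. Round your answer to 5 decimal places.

4.47191

h(2.9) = -13.9900000, h(6.0) = 13.6000000
z2 = 6.0000000 − 13.6000000·(6.0000000 − 2.9000000) / (13.6000000 − (-13.9900000)) = 6.0000000 − (42.1600000)/(27.5900000) = 4.4719101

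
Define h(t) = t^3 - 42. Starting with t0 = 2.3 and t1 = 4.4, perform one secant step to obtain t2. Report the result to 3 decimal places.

3.158

h(2.3) = -29.83300, h(4.4) = 43.18400
t2 = 4.40000 − 43.18400·(4.40000 − 2.30000) / (43.18400 − (-29.83300)) = 4.40000 − (90.68640)/(73.01700) = 3.15801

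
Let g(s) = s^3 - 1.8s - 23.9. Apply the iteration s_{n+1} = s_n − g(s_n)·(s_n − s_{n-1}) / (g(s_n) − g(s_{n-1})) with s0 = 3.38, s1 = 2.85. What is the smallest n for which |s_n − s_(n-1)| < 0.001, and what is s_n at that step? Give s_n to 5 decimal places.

g(3.38) = 8.6304720, g(2.85) = -5.8808750
s2 = 2.8500000 − (-5.8808750)·(-0.5300000)/(-14.5113470) = 3.0647880;  |Δ| = 0.2147880
g(3.0647880) = -0.6292921
s3 = 3.0647880 − (-0.6292921)·(0.2147880)/(5.2515829) = 3.0905259;  |Δ| = 0.0257378
g(3.0905259) = 0.0557485
s4 = 3.0905259 − 0.0557485·(0.0257378)/(0.6850405) = 3.0884313;  |Δ| = 0.0020945
g(3.0884313) = -0.0004578
s5 = 3.0884313 − (-0.0004578)·(-0.0020945)/(-0.0562062) = 3.0884484;  |Δ| = 0.0000171
|s5 − s4| = 0.0000171 < 0.001

n = 5, s_n = 3.08845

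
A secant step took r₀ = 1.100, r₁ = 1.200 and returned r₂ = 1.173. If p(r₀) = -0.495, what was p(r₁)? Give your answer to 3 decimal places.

The secant line through (1.100, -0.495) and (1.200, p(r₁)) crosses zero at r₂ = 1.173.
So (1.100, -0.495), (1.200, p(r₁)), (1.173, 0) are collinear:
p(r₁) = -0.495 · (1.200 − 1.173) / (1.100 − 1.173) = -0.495 · (0.02700)/(-0.07300) = 0.18308

0.183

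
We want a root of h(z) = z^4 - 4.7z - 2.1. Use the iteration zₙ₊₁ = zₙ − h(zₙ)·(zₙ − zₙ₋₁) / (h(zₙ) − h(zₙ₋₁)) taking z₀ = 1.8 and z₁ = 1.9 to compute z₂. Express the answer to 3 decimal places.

1.803

h(1.8) = -0.06240, h(1.9) = 2.00210
z₂ = 1.90000 − 2.00210·(1.90000 − 1.80000) / (2.00210 − (-0.06240)) = 1.90000 − (0.20021)/(2.06450) = 1.80302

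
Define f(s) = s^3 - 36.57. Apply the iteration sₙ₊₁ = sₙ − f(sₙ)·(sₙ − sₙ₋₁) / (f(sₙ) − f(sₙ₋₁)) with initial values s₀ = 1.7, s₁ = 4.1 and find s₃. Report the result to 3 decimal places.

3.225

f(1.7) = -31.65700, f(4.1) = 32.35100
s₂ = 4.10000 − 32.35100·(4.10000 − 1.70000) / (32.35100 − (-31.65700)) = 4.10000 − (77.64240)/(64.00800) = 2.88699
f(2.88699) = -12.50779
s₃ = 2.88699 − (-12.50779)·(2.88699 − 4.10000) / (-12.50779 − 32.35100) = 2.88699 − (15.17209)/(-44.85879) = 3.22521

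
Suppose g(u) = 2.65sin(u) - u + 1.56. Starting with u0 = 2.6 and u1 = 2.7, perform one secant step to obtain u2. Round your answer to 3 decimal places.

2.698

g(2.6) = 0.32608, g(2.7) = -0.00744
u2 = 2.70000 − (-0.00744)·(2.70000 − 2.60000) / (-0.00744 − 0.32608) = 2.70000 − (-0.00074)/(-0.33352) = 2.69777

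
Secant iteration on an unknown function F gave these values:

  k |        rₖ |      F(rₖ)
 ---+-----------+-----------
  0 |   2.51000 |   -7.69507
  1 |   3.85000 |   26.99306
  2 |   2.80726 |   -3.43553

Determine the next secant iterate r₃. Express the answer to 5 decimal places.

r₃ = 2.80726 − (-3.43553)·(2.80726 − 3.85000) / (-3.43553 − 26.99306)
   = 2.80726 − (3.5823646)/(-30.4285900) = 2.9249902

2.92499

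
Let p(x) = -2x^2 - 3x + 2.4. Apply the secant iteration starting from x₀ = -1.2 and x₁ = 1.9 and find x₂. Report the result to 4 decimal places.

p(-1.2) = 3.120000, p(1.9) = -10.520000
x₂ = 1.900000 − (-10.520000)·(1.900000 − (-1.200000)) / (-10.520000 − 3.120000) = 1.900000 − (-32.612000)/(-13.640000) = -0.490909

-0.4909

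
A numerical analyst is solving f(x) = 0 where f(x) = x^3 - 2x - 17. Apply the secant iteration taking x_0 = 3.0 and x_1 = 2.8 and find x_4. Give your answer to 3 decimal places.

2.830

f(3.0) = 4.00000, f(2.8) = -0.64800
x_2 = 2.80000 − (-0.64800)·(2.80000 − 3.00000) / (-0.64800 − 4.00000) = 2.80000 − (0.12960)/(-4.64800) = 2.82788
f(2.82788) = -0.04141
x_3 = 2.82788 − (-0.04141)·(2.82788 − 2.80000) / (-0.04141 − (-0.64800)) = 2.82788 − (-0.00115)/(0.60659) = 2.82979
f(2.82979) = 0.00048
x_4 = 2.82979 − 0.00048·(2.82979 − 2.82788) / (0.00048 − (-0.04141)) = 2.82979 − (0.00000)/(0.04189) = 2.82976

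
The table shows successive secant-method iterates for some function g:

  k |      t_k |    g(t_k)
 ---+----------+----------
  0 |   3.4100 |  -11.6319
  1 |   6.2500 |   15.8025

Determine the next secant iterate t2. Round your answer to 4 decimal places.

4.6141

t2 = 6.2500 − 15.8025·(6.2500 − 3.4100) / (15.8025 − (-11.6319))
   = 6.2500 − (44.879100)/(27.434400) = 4.614130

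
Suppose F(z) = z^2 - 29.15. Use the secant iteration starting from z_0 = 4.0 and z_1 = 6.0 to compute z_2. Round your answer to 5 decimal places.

5.31500

F(4.0) = -13.1500000, F(6.0) = 6.8500000
z_2 = 6.0000000 − 6.8500000·(6.0000000 − 4.0000000) / (6.8500000 − (-13.1500000)) = 6.0000000 − (13.7000000)/(20.0000000) = 5.3150000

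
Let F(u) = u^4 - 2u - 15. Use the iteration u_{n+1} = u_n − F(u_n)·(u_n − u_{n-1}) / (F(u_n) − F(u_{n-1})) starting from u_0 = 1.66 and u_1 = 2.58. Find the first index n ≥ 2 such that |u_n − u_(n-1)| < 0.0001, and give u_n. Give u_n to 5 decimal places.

n = 7, u_n = 2.09288

F(1.66) = -10.7266686, F(2.58) = 24.1476610
u_2 = 2.5800000 − 24.1476610·(0.9200000)/(34.8743296) = 1.9429742;  |Δ| = 0.6370258
F(1.9429742) = -4.6342007
u_3 = 1.9429742 − (-4.6342007)·(-0.6370258)/(-28.7818616) = 2.0455424;  |Δ| = 0.1025683
F(2.0455424) = -1.5831878
u_4 = 2.0455424 − (-1.5831878)·(0.1025683)/(3.0510129) = 2.0987657;  |Δ| = 0.0532232
F(2.0987657) = 0.2048854
u_5 = 2.0987657 − 0.2048854·(0.0532232)/(1.7880732) = 2.0926671;  |Δ| = 0.0060986
F(2.0926671) = -0.0074533
u_6 = 2.0926671 − (-0.0074533)·(-0.0060986)/(-0.2123387) = 2.0928812;  |Δ| = 0.0002141
F(2.0928812) = -0.0000332
u_7 = 2.0928812 − (-0.0000332)·(0.0002141)/(0.0074201) = 2.0928822;  |Δ| = 0.0000010
|u_7 − u_6| = 0.0000010 < 0.0001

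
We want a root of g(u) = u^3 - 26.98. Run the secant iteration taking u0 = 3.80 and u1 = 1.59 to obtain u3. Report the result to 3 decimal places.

g(3.80) = 27.89200, g(1.59) = -22.96032
u2 = 1.59000 − (-22.96032)·(1.59000 − 3.80000) / (-22.96032 − 27.89200) = 1.59000 − (50.74231)/(-50.85232) = 2.58784
g(2.58784) = -9.64952
u3 = 2.58784 − (-9.64952)·(2.58784 − 1.59000) / (-9.64952 − (-22.96032)) = 2.58784 − (-9.62865)/(13.31080) = 3.31121

3.311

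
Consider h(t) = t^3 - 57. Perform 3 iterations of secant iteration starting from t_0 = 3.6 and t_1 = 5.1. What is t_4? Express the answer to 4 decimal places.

h(3.6) = -10.344000, h(5.1) = 75.651000
t_2 = 5.100000 − 75.651000·(5.100000 − 3.600000) / (75.651000 − (-10.344000)) = 5.100000 − (113.476500)/(85.995000) = 3.780429
h(3.780429) = -2.971453
t_3 = 3.780429 − (-2.971453)·(3.780429 − 5.100000) / (-2.971453 − 75.651000) = 3.780429 − (3.921043)/(-78.622453) = 3.830301
h(3.830301) = -0.804871
t_4 = 3.830301 − (-0.804871)·(3.830301 − 3.780429) / (-0.804871 − (-2.971453)) = 3.830301 − (-0.040140)/(2.166582) = 3.848828

3.8488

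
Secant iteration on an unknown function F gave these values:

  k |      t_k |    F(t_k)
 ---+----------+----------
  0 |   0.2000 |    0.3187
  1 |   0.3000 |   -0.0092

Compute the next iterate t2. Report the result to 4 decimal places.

t2 = 0.3000 − (-0.0092)·(0.3000 − 0.2000) / (-0.0092 − 0.3187)
   = 0.3000 − (-0.000920)/(-0.327900) = 0.297194

0.2972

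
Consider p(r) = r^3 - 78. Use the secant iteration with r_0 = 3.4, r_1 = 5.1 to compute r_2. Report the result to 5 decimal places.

4.10472

p(3.4) = -38.6960000, p(5.1) = 54.6510000
r_2 = 5.1000000 − 54.6510000·(5.1000000 − 3.4000000) / (54.6510000 − (-38.6960000)) = 5.1000000 − (92.9067000)/(93.3470000) = 4.1047168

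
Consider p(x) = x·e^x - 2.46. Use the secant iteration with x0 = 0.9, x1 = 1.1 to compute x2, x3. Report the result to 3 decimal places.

0.945, 0.950

p(0.9) = -0.24636, p(1.1) = 0.84458
x2 = 1.10000 − 0.84458·(1.10000 − 0.90000) / (0.84458 − (-0.24636)) = 1.10000 − (0.16892)/(1.09094) = 0.94516
p(0.94516) = -0.02787
x3 = 0.94516 − (-0.02787)·(0.94516 − 1.10000) / (-0.02787 − 0.84458) = 0.94516 − (0.00432)/(-0.87245) = 0.95011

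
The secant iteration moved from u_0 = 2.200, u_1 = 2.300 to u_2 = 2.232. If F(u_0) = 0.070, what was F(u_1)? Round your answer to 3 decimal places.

-0.149

The secant line through (2.200, 0.070) and (2.300, F(u_1)) crosses zero at u_2 = 2.232.
So (2.200, 0.070), (2.300, F(u_1)), (2.232, 0) are collinear:
F(u_1) = 0.070 · (2.300 − 2.232) / (2.200 − 2.232) = 0.070 · (0.06800)/(-0.03200) = -0.14875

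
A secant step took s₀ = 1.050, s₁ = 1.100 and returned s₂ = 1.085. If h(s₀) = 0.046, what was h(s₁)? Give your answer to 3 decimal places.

The secant line through (1.050, 0.046) and (1.100, h(s₁)) crosses zero at s₂ = 1.085.
So (1.050, 0.046), (1.100, h(s₁)), (1.085, 0) are collinear:
h(s₁) = 0.046 · (1.100 − 1.085) / (1.050 − 1.085) = 0.046 · (0.01500)/(-0.03500) = -0.01971

-0.020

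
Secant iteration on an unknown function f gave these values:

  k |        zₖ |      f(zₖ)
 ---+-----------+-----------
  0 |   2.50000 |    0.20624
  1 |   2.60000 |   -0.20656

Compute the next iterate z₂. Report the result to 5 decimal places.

2.54996

z₂ = 2.60000 − (-0.20656)·(2.60000 − 2.50000) / (-0.20656 − 0.20624)
   = 2.60000 − (-0.0206560)/(-0.4128000) = 2.5499612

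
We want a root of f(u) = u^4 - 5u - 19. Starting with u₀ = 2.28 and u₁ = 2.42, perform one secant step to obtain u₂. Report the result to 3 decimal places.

f(2.28) = -3.37664, f(2.42) = 3.19742
u₂ = 2.42000 − 3.19742·(2.42000 − 2.28000) / (3.19742 − (-3.37664)) = 2.42000 − (0.44764)/(6.57406) = 2.35191

2.352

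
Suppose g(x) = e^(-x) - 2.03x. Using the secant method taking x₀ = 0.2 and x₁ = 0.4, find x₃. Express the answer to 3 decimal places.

0.348

g(0.2) = 0.41273, g(0.4) = -0.14168
x₂ = 0.40000 − (-0.14168)·(0.40000 − 0.20000) / (-0.14168 − 0.41273) = 0.40000 − (-0.02834)/(-0.55441) = 0.34889
g(0.34889) = -0.00278
x₃ = 0.34889 − (-0.00278)·(0.34889 − 0.40000) / (-0.00278 − (-0.14168)) = 0.34889 − (0.00014)/(0.13890) = 0.34787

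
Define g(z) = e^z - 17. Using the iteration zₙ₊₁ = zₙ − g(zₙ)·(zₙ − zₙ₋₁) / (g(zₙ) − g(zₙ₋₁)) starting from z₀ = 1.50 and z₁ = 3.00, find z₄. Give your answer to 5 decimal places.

2.83393

g(1.50) = -12.5183109, g(3.00) = 3.0855369
z₂ = 3.0000000 − 3.0855369·(3.0000000 − 1.5000000) / (3.0855369 − (-12.5183109)) = 3.0000000 − (4.6283054)/(15.6038479) = 2.7033869
g(2.7033869) = -2.0697864
z₃ = 2.7033869 − (-2.0697864)·(2.7033869 − 3.0000000) / (-2.0697864 − 3.0855369) = 2.7033869 − (0.6139257)/(-5.1553233) = 2.8224727
g(2.8224727) = -0.1816138
z₄ = 2.8224727 − (-0.1816138)·(2.8224727 − 2.7033869) / (-0.1816138 − (-2.0697864)) = 2.8224727 − (-0.0216276)/(1.8881726) = 2.8339270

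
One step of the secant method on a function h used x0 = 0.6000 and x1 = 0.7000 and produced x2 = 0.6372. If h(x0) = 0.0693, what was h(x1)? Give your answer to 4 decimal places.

The secant line through (0.6000, 0.0693) and (0.7000, h(x1)) crosses zero at x2 = 0.6372.
So (0.6000, 0.0693), (0.7000, h(x1)), (0.6372, 0) are collinear:
h(x1) = 0.0693 · (0.7000 − 0.6372) / (0.6000 − 0.6372) = 0.0693 · (0.062800)/(-0.037200) = -0.116990

-0.1170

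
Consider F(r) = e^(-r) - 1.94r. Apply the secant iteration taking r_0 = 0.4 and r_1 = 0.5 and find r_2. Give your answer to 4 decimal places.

F(0.4) = -0.105680, F(0.5) = -0.363469
r_2 = 0.500000 − (-0.363469)·(0.500000 − 0.400000) / (-0.363469 − (-0.105680)) = 0.500000 − (-0.036347)/(-0.257789) = 0.359005

0.3590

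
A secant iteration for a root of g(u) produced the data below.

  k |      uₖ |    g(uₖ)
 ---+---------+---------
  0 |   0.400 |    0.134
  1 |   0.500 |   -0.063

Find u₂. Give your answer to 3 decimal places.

u₂ = 0.500 − (-0.063)·(0.500 − 0.400) / (-0.063 − 0.134)
   = 0.500 − (-0.00630)/(-0.19700) = 0.46802

0.468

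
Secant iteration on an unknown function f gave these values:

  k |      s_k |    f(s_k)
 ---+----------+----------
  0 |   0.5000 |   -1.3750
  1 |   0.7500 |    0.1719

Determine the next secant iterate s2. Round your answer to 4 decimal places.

s2 = 0.7500 − 0.1719·(0.7500 − 0.5000) / (0.1719 − (-1.3750))
   = 0.7500 − (0.042975)/(1.546900) = 0.722219

0.7222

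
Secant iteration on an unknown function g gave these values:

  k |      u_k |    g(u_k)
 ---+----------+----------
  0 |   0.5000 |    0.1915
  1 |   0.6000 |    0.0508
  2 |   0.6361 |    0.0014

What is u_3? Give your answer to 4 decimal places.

u_3 = 0.6361 − 0.0014·(0.6361 − 0.6000) / (0.0014 − 0.0508)
   = 0.6361 − (0.000051)/(-0.049400) = 0.637123

0.6371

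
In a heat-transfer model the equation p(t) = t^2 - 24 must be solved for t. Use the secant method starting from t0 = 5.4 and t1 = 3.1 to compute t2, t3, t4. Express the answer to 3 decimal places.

p(5.4) = 5.16000, p(3.1) = -14.39000
t2 = 3.10000 − (-14.39000)·(3.10000 − 5.40000) / (-14.39000 − 5.16000) = 3.10000 − (33.09700)/(-19.55000) = 4.79294
p(4.79294) = -1.02771
t3 = 4.79294 − (-1.02771)·(4.79294 − 3.10000) / (-1.02771 − (-14.39000)) = 4.79294 − (-1.73986)/(13.36229) = 4.92315
p(4.92315) = 0.23739
t4 = 4.92315 − 0.23739·(4.92315 − 4.79294) / (0.23739 − (-1.02771)) = 4.92315 − (0.03091)/(1.26510) = 4.89872

4.793, 4.923, 4.899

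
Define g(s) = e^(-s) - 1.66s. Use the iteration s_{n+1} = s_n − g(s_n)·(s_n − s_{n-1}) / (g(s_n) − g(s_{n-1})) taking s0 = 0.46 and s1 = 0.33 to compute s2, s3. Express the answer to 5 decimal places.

0.40331, 0.40272

g(0.46) = -0.1323164, g(0.33) = 0.1711237
s2 = 0.3300000 − 0.1711237·(0.3300000 − 0.4600000) / (0.1711237 − (-0.1323164)) = 0.3300000 − (-0.0222461)/(0.3034401) = 0.4033129
g(0.4033129) = -0.0013965
s3 = 0.4033129 − (-0.0013965)·(0.4033129 − 0.3300000) / (-0.0013965 − 0.1711237) = 0.4033129 − (-0.0001024)/(-0.1725202) = 0.4027195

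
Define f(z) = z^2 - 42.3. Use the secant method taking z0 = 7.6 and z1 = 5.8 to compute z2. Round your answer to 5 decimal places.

6.44627

f(7.6) = 15.4600000, f(5.8) = -8.6600000
z2 = 5.8000000 − (-8.6600000)·(5.8000000 − 7.6000000) / (-8.6600000 − 15.4600000) = 5.8000000 − (15.5880000)/(-24.1200000) = 6.4462687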